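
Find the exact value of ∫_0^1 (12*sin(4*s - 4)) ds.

-3 + 3*cos(4)

Let u = 4*s - 4, so du = 4 ds. When s = 0, u = -4; when s = 1, u = 0.
The integral becomes 3·∫ sin(u) du from -4 to 0, with antiderivative -3*cos(u).
Back in s: F(s) = -3*cos(4*s - 4).
Then F(1) - F(0) = (-3) - (-3*cos(4)) = -3 + 3*cos(4).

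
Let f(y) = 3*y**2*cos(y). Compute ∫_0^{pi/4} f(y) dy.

Integrate by parts twice (u = y^2, dv = 3*cos(y) dy).
An antiderivative is F(y) = 3*y**2*sin(y) + 6*y*cos(y) - 6*sin(y).
Then F(pi/4) - F(0) = (3*sqrt(2)*(-32 + pi**2 + 8*pi)/32) - (0) = 3*sqrt(2)*(-32 + pi**2 + 8*pi)/32.

3*sqrt(2)*(-32 + pi**2 + 8*pi)/32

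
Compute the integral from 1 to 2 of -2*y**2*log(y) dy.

14/9 - 16*log(2)/3

Integrate by parts once (u = ln y, dv = -2*y**2 dy).
An antiderivative is F(y) = -2*y**3*(3*log(y) - 1)/9.
Then F(2) - F(1) = (16/9 - 16*log(2)/3) - (2/9) = 14/9 - 16*log(2)/3.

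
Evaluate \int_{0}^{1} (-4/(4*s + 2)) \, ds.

-log(3)

An antiderivative is F(s) = -log(4*s + 2).
Then F(1) - F(0) = (-log(6)) - (-log(2)) = -log(3).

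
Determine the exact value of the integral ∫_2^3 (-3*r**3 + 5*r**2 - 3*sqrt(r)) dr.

-205/12 - 6*sqrt(3) + 4*sqrt(2)

By the power rule, an antiderivative is F(r) = -3*r**4/4 - 2*r**(3/2) + 5*r**3/3.
Then F(3) - F(2) = (-63/4 - 6*sqrt(3)) - (4/3 - 4*sqrt(2)) = -205/12 - 6*sqrt(3) + 4*sqrt(2).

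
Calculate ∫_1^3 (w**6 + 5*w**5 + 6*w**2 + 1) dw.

20432/21

By the power rule, an antiderivative is F(w) = w**7/7 + 5*w**6/6 + 2*w**3 + w.
Then F(3) - F(1) = (13677/14) - (167/42) = 20432/21.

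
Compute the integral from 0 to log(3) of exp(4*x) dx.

Let u = exp(x), so du = exp(x) dx. When x = 0, u = 1; when x = log(3), u = 3.
The integral becomes ∫ u**3 du from 1 to 3, with antiderivative u**4/4.
Back in x: F(x) = exp(4*x)/4.
Then F(log(3)) - F(0) = (81/4) - (1/4) = 20.

20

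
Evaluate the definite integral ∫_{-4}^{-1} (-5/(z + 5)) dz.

-10*log(2)

An antiderivative is F(z) = -5*log(z + 5).
Then F(-1) - F(-4) = (-10*log(2)) - (0) = -10*log(2).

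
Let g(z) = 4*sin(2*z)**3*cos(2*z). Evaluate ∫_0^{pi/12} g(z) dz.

Let u = sin(2*z), so du = 2*cos(2*z) dz. When z = 0, u = 0; when z = pi/12, u = 1/2.
The integral becomes 2·∫ u**3 du from 0 to 1/2, with antiderivative u**4/2.
Back in z: F(z) = sin(2*z)**4/2.
Then F(pi/12) - F(0) = (1/32) - (0) = 1/32.

1/32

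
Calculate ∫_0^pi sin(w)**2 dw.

Use the identity sin^2(w) = (1 - cos(2*w))/2.
An antiderivative is F(w) = w/2 - sin(2*w)/4.
Then F(pi) - F(0) = (pi/2) - (0) = pi/2.

pi/2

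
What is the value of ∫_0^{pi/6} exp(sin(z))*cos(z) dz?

-1 + exp(1/2)

Let u = sin(z), so du = cos(z) dz. When z = 0, u = 0; when z = pi/6, u = 1/2.
The integral becomes ∫ exp(u) du from 0 to 1/2, with antiderivative exp(u).
Back in z: F(z) = exp(sin(z)).
Then F(pi/6) - F(0) = (exp(1/2)) - (1) = -1 + exp(1/2).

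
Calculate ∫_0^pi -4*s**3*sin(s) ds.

4*pi*(6 - pi**2)

Integrate by parts 3 times (u = s^3, dv = -4*sin(s) ds).
An antiderivative is F(s) = 4*s**3*cos(s) - 12*s**2*sin(s) - 24*s*cos(s) + 24*sin(s).
Then F(pi) - F(0) = (4*pi*(6 - pi**2)) - (0) = 4*pi*(6 - pi**2).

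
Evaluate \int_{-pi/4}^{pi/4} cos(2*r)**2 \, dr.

Use the identity cos^2(2*r) = (1 + cos(4*r))/2.
An antiderivative is F(r) = r/2 + sin(4*r)/8.
Then F(pi/4) - F(-pi/4) = (pi/8) - (-pi/8) = pi/4.

pi/4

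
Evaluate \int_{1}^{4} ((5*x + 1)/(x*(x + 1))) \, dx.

Factor the denominator: x**2 + x = (x + 1)x.
Partial fractions: (5*x + 1)/(x*(x + 1)) = 4/(x + 1) + 1/x.
An antiderivative is F(x) = log(x) + 4*log(x + 1).
Then F(4) - F(1) = (2*log(2) + 4*log(5)) - (log(16)) = -2*log(2) + 4*log(5).

-2*log(2) + 4*log(5)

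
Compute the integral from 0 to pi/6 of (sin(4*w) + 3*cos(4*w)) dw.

3/8 + 3*sqrt(3)/8

An antiderivative is F(w) = 3*sin(4*w)/4 - cos(4*w)/4.
Then F(pi/6) - F(0) = (1/8 + 3*sqrt(3)/8) - (-1/4) = 3/8 + 3*sqrt(3)/8.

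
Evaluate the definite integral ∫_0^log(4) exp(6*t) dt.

1365/2

Let u = exp(t), so du = exp(t) dt. When t = 0, u = 1; when t = log(4), u = 4.
The integral becomes ∫ u**5 du from 1 to 4, with antiderivative u**6/6.
Back in t: F(t) = exp(6*t)/6.
Then F(log(4)) - F(0) = (2048/3) - (1/6) = 1365/2.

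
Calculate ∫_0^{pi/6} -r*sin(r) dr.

Integrate by parts once (u = r, dv = -sin(r) dr).
An antiderivative is F(r) = r*cos(r) - sin(r).
Then F(pi/6) - F(0) = (-1/2 + sqrt(3)*pi/12) - (0) = -1/2 + sqrt(3)*pi/12.

-1/2 + sqrt(3)*pi/12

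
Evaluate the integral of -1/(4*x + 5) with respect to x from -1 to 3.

-log(17)/4

An antiderivative is F(x) = -log(4*x + 5)/4.
Then F(3) - F(-1) = (-log(17)/4) - (0) = -log(17)/4.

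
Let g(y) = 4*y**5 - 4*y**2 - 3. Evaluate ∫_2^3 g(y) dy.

By the power rule, an antiderivative is F(y) = 2*y**6/3 - 4*y**3/3 - 3*y.
Then F(3) - F(2) = (441) - (26) = 415.

415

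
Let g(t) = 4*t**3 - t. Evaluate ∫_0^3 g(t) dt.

By the power rule, an antiderivative is F(t) = t**4 - t**2/2.
Then F(3) - F(0) = (153/2) - (0) = 153/2.

153/2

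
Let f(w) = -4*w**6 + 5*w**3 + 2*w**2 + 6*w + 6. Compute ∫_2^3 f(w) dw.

By the power rule, an antiderivative is F(w) = -4*w**7/7 + 5*w**4/4 + 2*w**3/3 + 3*w**2 + 6*w.
Then F(3) - F(2) = (-30393/28) - (-500/21) = -89179/84.

-89179/84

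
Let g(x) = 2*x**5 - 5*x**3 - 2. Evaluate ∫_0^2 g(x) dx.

By the power rule, an antiderivative is F(x) = x**6/3 - 5*x**4/4 - 2*x.
Then F(2) - F(0) = (-8/3) - (0) = -8/3.

-8/3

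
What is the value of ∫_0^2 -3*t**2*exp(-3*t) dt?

-2/9 + 50*exp(-6)/9

Integrate by parts twice (u = t^2, dv = -3*exp(-3*t) dt).
An antiderivative is F(t) = (9*t**2 + 6*t + 2)*exp(-3*t)/9.
Then F(2) - F(0) = (50*exp(-6)/9) - (2/9) = -2/9 + 50*exp(-6)/9.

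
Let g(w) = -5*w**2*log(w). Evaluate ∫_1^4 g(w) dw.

Integrate by parts once (u = ln w, dv = -5*w**2 dw).
An antiderivative is F(w) = -5*w**3*(3*log(w) - 1)/9.
Then F(4) - F(1) = (320/9 - 640*log(2)/3) - (5/9) = 35 - 640*log(2)/3.

35 - 640*log(2)/3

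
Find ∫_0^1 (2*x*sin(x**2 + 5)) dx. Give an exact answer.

Let u = x**2 + 5, so du = 2*x dx. When x = 0, u = 5; when x = 1, u = 6.
The integral becomes ∫ sin(u) du from 5 to 6, with antiderivative -cos(u).
Back in x: F(x) = -cos(x**2 + 5).
Then F(1) - F(0) = (-cos(6)) - (-cos(5)) = -cos(6) + cos(5).

-cos(6) + cos(5)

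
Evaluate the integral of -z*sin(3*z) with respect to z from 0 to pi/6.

-1/9

Integrate by parts once (u = z, dv = -sin(3*z) dz).
An antiderivative is F(z) = z*cos(3*z)/3 - sin(3*z)/9.
Then F(pi/6) - F(0) = (-1/9) - (0) = -1/9.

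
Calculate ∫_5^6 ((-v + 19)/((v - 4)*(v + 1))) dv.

-4*log(7) + 4*log(3) + 7*log(2)

Factor the denominator: v**2 - 3*v - 4 = (v + 1)(v - 4).
Partial fractions: (-v + 19)/((v - 4)*(v + 1)) = -4/(v + 1) + 3/(v - 4).
An antiderivative is F(v) = 3*log(v - 4) - 4*log(v + 1).
Then F(6) - F(5) = (-4*log(7) + 3*log(2)) - (-4*log(3) - 4*log(2)) = -4*log(7) + 4*log(3) + 7*log(2).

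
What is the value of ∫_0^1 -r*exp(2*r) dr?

Integrate by parts once (u = r, dv = -exp(2*r) dr).
An antiderivative is F(r) = (-2*r + 1)*exp(2*r)/4.
Then F(1) - F(0) = (-exp(2)/4) - (1/4) = -exp(2)/4 - 1/4.

-exp(2)/4 - 1/4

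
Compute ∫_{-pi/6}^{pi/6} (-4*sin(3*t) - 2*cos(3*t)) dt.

-4/3

An antiderivative is F(t) = -2*sin(3*t)/3 + 4*cos(3*t)/3.
Then F(pi/6) - F(-pi/6) = (-2/3) - (2/3) = -4/3.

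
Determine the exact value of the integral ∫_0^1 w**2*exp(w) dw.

-2 + E

Integrate by parts twice (u = w^2, dv = exp(w) dw).
An antiderivative is F(w) = (w**2 - 2*w + 2)*exp(w).
Then F(1) - F(0) = (E) - (2) = -2 + E.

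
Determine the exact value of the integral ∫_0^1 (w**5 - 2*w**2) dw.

By the power rule, an antiderivative is F(w) = w**6/6 - 2*w**3/3.
Then F(1) - F(0) = (-1/2) - (0) = -1/2.

-1/2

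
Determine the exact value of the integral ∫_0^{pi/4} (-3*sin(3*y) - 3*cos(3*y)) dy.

-sqrt(2) - 1

An antiderivative is F(y) = -sin(3*y) + cos(3*y).
Then F(pi/4) - F(0) = (-sqrt(2)) - (1) = -sqrt(2) - 1.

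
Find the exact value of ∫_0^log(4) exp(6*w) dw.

Let u = exp(w), so du = exp(w) dw. When w = 0, u = 1; when w = log(4), u = 4.
The integral becomes ∫ u**5 du from 1 to 4, with antiderivative u**6/6.
Back in w: F(w) = exp(6*w)/6.
Then F(log(4)) - F(0) = (2048/3) - (1/6) = 1365/2.

1365/2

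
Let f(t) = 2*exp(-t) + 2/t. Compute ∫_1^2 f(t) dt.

An antiderivative is F(t) = 2*log(t) - 2*exp(-t).
Then F(2) - F(1) = (-2*exp(-2) + 2*log(2)) - (-2*exp(-1)) = -2*exp(-2) + 2*exp(-1) + 2*log(2).

-2*exp(-2) + 2*exp(-1) + 2*log(2)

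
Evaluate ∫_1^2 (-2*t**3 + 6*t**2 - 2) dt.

By the power rule, an antiderivative is F(t) = -t**4/2 + 2*t**3 - 2*t.
Then F(2) - F(1) = (4) - (-1/2) = 9/2.

9/2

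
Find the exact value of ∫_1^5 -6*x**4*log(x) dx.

18744/25 - 3750*log(5)

Integrate by parts once (u = ln x, dv = -6*x**4 dx).
An antiderivative is F(x) = -6*x**5*(5*log(x) - 1)/25.
Then F(5) - F(1) = (750 - 3750*log(5)) - (6/25) = 18744/25 - 3750*log(5).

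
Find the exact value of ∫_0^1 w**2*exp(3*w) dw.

Integrate by parts twice (u = w^2, dv = exp(3*w) dw).
An antiderivative is F(w) = (9*w**2 - 6*w + 2)*exp(3*w)/27.
Then F(1) - F(0) = (5*exp(3)/27) - (2/27) = -2/27 + 5*exp(3)/27.

-2/27 + 5*exp(3)/27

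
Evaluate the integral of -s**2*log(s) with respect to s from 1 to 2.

Integrate by parts once (u = ln s, dv = -s**2 ds).
An antiderivative is F(s) = -s**3*(3*log(s) - 1)/9.
Then F(2) - F(1) = (8/9 - 8*log(2)/3) - (1/9) = 7/9 - 8*log(2)/3.

7/9 - 8*log(2)/3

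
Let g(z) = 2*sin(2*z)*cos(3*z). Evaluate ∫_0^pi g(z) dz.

-8/5

Use the identity sin(2*z)cos(3*z) = [sin(5*z) + sin(-z)]/2.
An antiderivative is F(z) = cos(z) - cos(5*z)/5.
Then F(pi) - F(0) = (-4/5) - (4/5) = -8/5.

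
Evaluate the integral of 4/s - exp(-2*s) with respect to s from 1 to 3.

(-exp(4) + 1 + 8*exp(6)*log(3))*exp(-6)/2

An antiderivative is F(s) = 4*log(s) + exp(-2*s)/2.
Then F(3) - F(1) = (exp(-6)/2 + 4*log(3)) - (exp(-2)/2) = (-exp(4) + 1 + 8*exp(6)*log(3))*exp(-6)/2.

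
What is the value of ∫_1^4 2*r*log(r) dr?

Integrate by parts once (u = ln r, dv = 2*r dr).
An antiderivative is F(r) = r**2*(2*log(r) - 1)/2.
Then F(4) - F(1) = (-8 + 32*log(2)) - (-1/2) = -15/2 + 32*log(2).

-15/2 + 32*log(2)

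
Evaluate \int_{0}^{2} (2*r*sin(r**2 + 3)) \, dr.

Let u = r**2 + 3, so du = 2*r dr. When r = 0, u = 3; when r = 2, u = 7.
The integral becomes ∫ sin(u) du from 3 to 7, with antiderivative -cos(u).
Back in r: F(r) = -cos(r**2 + 3).
Then F(2) - F(0) = (-cos(7)) - (-cos(3)) = cos(3) - cos(7).

cos(3) - cos(7)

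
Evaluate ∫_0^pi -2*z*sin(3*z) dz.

Integrate by parts once (u = z, dv = -2*sin(3*z) dz).
An antiderivative is F(z) = 2*z*cos(3*z)/3 - 2*sin(3*z)/9.
Then F(pi) - F(0) = (-2*pi/3) - (0) = -2*pi/3.

-2*pi/3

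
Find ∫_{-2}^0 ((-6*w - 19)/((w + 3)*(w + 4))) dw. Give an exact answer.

Factor the denominator: w**2 + 7*w + 12 = (w + 4)(w + 3).
Partial fractions: (-6*w - 19)/((w + 3)*(w + 4)) = -5/(w + 4) - 1/(w + 3).
An antiderivative is F(w) = -log(w + 3) - 5*log(w + 4).
Then F(0) - F(-2) = (-10*log(2) - log(3)) - (-log(32)) = -log(96).

-log(96)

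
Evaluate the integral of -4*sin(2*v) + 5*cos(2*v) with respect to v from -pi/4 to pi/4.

5

An antiderivative is F(v) = 5*sin(2*v)/2 + 2*cos(2*v).
Then F(pi/4) - F(-pi/4) = (5/2) - (-5/2) = 5.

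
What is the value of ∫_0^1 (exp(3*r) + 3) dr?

An antiderivative is F(r) = exp(3*r)/3 + 3*r.
Then F(1) - F(0) = (3 + exp(3)/3) - (1/3) = 8/3 + exp(3)/3.

8/3 + exp(3)/3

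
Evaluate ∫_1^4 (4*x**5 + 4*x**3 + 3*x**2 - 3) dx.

3039

By the power rule, an antiderivative is F(x) = 2*x**6/3 + x**4 + x**3 - 3*x.
Then F(4) - F(1) = (9116/3) - (-1/3) = 3039.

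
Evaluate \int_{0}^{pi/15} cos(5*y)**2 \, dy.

Use the identity cos^2(5*y) = (1 + cos(10*y))/2.
An antiderivative is F(y) = y/2 + sin(10*y)/20.
Then F(pi/15) - F(0) = (sqrt(3)/40 + pi/30) - (0) = sqrt(3)/40 + pi/30.

sqrt(3)/40 + pi/30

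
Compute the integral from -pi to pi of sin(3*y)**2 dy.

pi

Use the identity sin^2(3*y) = (1 - cos(6*y))/2.
An antiderivative is F(y) = y/2 - sin(6*y)/12.
Then F(pi) - F(-pi) = (pi/2) - (-pi/2) = pi.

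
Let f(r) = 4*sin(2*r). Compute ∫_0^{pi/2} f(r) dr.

An antiderivative is F(r) = -2*cos(2*r).
Then F(pi/2) - F(0) = (2) - (-2) = 4.

4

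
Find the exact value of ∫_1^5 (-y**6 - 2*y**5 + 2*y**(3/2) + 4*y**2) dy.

-1701424/105 + 20*sqrt(5)

By the power rule, an antiderivative is F(y) = -y**7/7 - y**6/3 + 4*y**(5/2)/5 + 4*y**3/3.
Then F(5) - F(1) = (-340250/21 + 20*sqrt(5)) - (58/35) = -1701424/105 + 20*sqrt(5).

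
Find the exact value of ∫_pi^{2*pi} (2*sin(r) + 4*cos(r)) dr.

-4

An antiderivative is F(r) = 4*sin(r) - 2*cos(r).
Then F(2*pi) - F(pi) = (-2) - (2) = -4.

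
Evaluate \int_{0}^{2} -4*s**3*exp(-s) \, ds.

-24 + 152*exp(-2)

Integrate by parts 3 times (u = s^3, dv = -4*exp(-s) ds).
An antiderivative is F(s) = (4*s**3 + 12*s**2 + 24*s + 24)*exp(-s).
Then F(2) - F(0) = (152*exp(-2)) - (24) = -24 + 152*exp(-2).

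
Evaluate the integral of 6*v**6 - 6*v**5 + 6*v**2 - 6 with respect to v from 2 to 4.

By the power rule, an antiderivative is F(v) = 6*v**7/7 - v**6 + 2*v**3 - 6*v.
Then F(4) - F(2) = (70360/7) - (348/7) = 70012/7.

70012/7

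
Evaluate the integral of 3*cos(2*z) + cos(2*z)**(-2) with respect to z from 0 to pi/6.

5*sqrt(3)/4

An antiderivative is F(z) = 3*sin(2*z)/2 + tan(2*z)/2.
Then F(pi/6) - F(0) = (5*sqrt(3)/4) - (0) = 5*sqrt(3)/4.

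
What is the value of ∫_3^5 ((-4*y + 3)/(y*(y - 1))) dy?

Factor the denominator: y**2 - y = y(y - 1).
Partial fractions: (-4*y + 3)/(y*(y - 1)) = -3/y - 1/(y - 1).
An antiderivative is F(y) = -3*log(y) - log(y - 1).
Then F(5) - F(3) = (-3*log(5) - 2*log(2)) - (-log(54)) = -3*log(5) - log(2) + 3*log(3).

-3*log(5) - log(2) + 3*log(3)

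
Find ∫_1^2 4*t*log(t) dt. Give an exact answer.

Integrate by parts once (u = ln t, dv = 4*t dt).
An antiderivative is F(t) = t**2*(2*log(t) - 1).
Then F(2) - F(1) = (-4 + 8*log(2)) - (-1) = -3 + 8*log(2).

-3 + 8*log(2)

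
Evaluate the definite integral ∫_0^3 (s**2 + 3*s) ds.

45/2

By the power rule, an antiderivative is F(s) = s**3/3 + 3*s**2/2.
Then F(3) - F(0) = (45/2) - (0) = 45/2.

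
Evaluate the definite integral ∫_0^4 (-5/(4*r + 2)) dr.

-5*log(3)/2

An antiderivative is F(r) = -5*log(4*r + 2)/4.
Then F(4) - F(0) = (-5*log(18)/4) - (-5*log(2)/4) = -5*log(3)/2.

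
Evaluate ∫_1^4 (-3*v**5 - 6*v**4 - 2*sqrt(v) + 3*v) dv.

By the power rule, an antiderivative is F(v) = -v**6/2 - 6*v**5/5 - 4*v**(3/2)/3 + 3*v**2/2.
Then F(4) - F(1) = (-48952/15) - (-23/15) = -48929/15.

-48929/15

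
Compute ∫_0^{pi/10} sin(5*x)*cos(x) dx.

Use the identity sin(5*x)cos(x) = [sin(6*x) + sin(4*x)]/2.
An antiderivative is F(x) = -cos(4*x)/8 - cos(6*x)/12.
Then F(pi/10) - F(0) = (1/96 - sqrt(5)/96) - (-5/24) = 7/32 - sqrt(5)/96.

7/32 - sqrt(5)/96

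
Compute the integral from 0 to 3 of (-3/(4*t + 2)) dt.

-3*log(7)/4

An antiderivative is F(t) = -3*log(4*t + 2)/4.
Then F(3) - F(0) = (-3*log(14)/4) - (-3*log(2)/4) = -3*log(7)/4.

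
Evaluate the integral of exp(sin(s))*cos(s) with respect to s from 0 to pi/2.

-1 + E

Let u = sin(s), so du = cos(s) ds. When s = 0, u = 0; when s = pi/2, u = 1.
The integral becomes ∫ exp(u) du from 0 to 1, with antiderivative exp(u).
Back in s: F(s) = exp(sin(s)).
Then F(pi/2) - F(0) = (E) - (1) = -1 + E.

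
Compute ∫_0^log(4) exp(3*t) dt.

21

Let u = exp(t), so du = exp(t) dt. When t = 0, u = 1; when t = log(4), u = 4.
The integral becomes ∫ u**2 du from 1 to 4, with antiderivative u**3/3.
Back in t: F(t) = exp(3*t)/3.
Then F(log(4)) - F(0) = (64/3) - (1/3) = 21.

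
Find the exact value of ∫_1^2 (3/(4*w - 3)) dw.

An antiderivative is F(w) = 3*log(4*w - 3)/4.
Then F(2) - F(1) = (3*log(5)/4) - (0) = 3*log(5)/4.

3*log(5)/4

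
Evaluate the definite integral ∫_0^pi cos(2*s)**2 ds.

Use the identity cos^2(2*s) = (1 + cos(4*s))/2.
An antiderivative is F(s) = s/2 + sin(4*s)/8.
Then F(pi) - F(0) = (pi/2) - (0) = pi/2.

pi/2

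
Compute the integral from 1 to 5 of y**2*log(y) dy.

-124/9 + 125*log(5)/3

Integrate by parts once (u = ln y, dv = y**2 dy).
An antiderivative is F(y) = y**3*(3*log(y) - 1)/9.
Then F(5) - F(1) = (-125/9 + 125*log(5)/3) - (-1/9) = -124/9 + 125*log(5)/3.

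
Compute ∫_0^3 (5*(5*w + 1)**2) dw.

1365

Let u = 5*w + 1, so du = 5 dw. When w = 0, u = 1; when w = 3, u = 16.
The integral becomes ∫ u**2 du from 1 to 16, with antiderivative u**3/3.
Back in w: F(w) = (5*w + 1)**3/3.
Then F(3) - F(0) = (4096/3) - (1/3) = 1365.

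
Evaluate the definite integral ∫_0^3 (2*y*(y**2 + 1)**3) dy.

9999/4

Let u = y**2 + 1, so du = 2*y dy. When y = 0, u = 1; when y = 3, u = 10.
The integral becomes ∫ u**3 du from 1 to 10, with antiderivative u**4/4.
Back in y: F(y) = (y**2 + 1)**4/4.
Then F(3) - F(0) = (2500) - (1/4) = 9999/4.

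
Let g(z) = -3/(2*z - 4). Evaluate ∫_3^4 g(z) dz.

-3*log(2)/2

An antiderivative is F(z) = -3*log(2*z - 4)/2.
Then F(4) - F(3) = (-log(8)) - (-3*log(2)/2) = -3*log(2)/2.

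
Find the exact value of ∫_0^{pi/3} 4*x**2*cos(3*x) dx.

-8*pi/27

Integrate by parts twice (u = x^2, dv = 4*cos(3*x) dx).
An antiderivative is F(x) = 4*x**2*sin(3*x)/3 + 8*x*cos(3*x)/9 - 8*sin(3*x)/27.
Then F(pi/3) - F(0) = (-8*pi/27) - (0) = -8*pi/27.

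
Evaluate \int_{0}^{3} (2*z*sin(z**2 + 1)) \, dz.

cos(1) - cos(10)

Let u = z**2 + 1, so du = 2*z dz. When z = 0, u = 1; when z = 3, u = 10.
The integral becomes ∫ sin(u) du from 1 to 10, with antiderivative -cos(u).
Back in z: F(z) = -cos(z**2 + 1).
Then F(3) - F(0) = (-cos(10)) - (-cos(1)) = cos(1) - cos(10).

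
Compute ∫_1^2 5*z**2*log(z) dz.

Integrate by parts once (u = ln z, dv = 5*z**2 dz).
An antiderivative is F(z) = 5*z**3*(3*log(z) - 1)/9.
Then F(2) - F(1) = (-40/9 + 40*log(2)/3) - (-5/9) = -35/9 + 40*log(2)/3.

-35/9 + 40*log(2)/3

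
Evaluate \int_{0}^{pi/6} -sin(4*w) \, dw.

An antiderivative is F(w) = cos(4*w)/4.
Then F(pi/6) - F(0) = (-1/8) - (1/4) = -3/8.

-3/8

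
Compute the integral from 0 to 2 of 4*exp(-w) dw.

An antiderivative is F(w) = -4*exp(-w).
Then F(2) - F(0) = (-4*exp(-2)) - (-4) = 4 - 4*exp(-2).

4 - 4*exp(-2)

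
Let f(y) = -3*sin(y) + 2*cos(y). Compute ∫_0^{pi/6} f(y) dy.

-2 + 3*sqrt(3)/2

An antiderivative is F(y) = 2*sin(y) + 3*cos(y).
Then F(pi/6) - F(0) = (1 + 3*sqrt(3)/2) - (3) = -2 + 3*sqrt(3)/2.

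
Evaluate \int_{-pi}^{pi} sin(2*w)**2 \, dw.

Use the identity sin^2(2*w) = (1 - cos(4*w))/2.
An antiderivative is F(w) = w/2 - sin(4*w)/8.
Then F(pi) - F(-pi) = (pi/2) - (-pi/2) = pi.

pi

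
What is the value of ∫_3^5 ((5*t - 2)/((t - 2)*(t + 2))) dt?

Factor the denominator: t**2 - 4 = (t + 2)(t - 2).
Partial fractions: (5*t - 2)/((t - 2)*(t + 2)) = 3/(t + 2) + 2/(t - 2).
An antiderivative is F(t) = 2*log(t - 2) + 3*log(t + 2).
Then F(5) - F(3) = (2*log(3) + 3*log(7)) - (3*log(5)) = -3*log(5) + 2*log(3) + 3*log(7).

-3*log(5) + 2*log(3) + 3*log(7)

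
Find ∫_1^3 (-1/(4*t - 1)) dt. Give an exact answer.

-log(11)/4 + log(3)/4

An antiderivative is F(t) = -log(4*t - 1)/4.
Then F(3) - F(1) = (-log(11)/4) - (-log(3)/4) = -log(11)/4 + log(3)/4.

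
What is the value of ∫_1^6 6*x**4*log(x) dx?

-1866 + 46656*log(6)/5

Integrate by parts once (u = ln x, dv = 6*x**4 dx).
An antiderivative is F(x) = 6*x**5*(5*log(x) - 1)/25.
Then F(6) - F(1) = (-46656/25 + 46656*log(6)/5) - (-6/25) = -1866 + 46656*log(6)/5.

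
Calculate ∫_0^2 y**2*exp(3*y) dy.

Integrate by parts twice (u = y^2, dv = exp(3*y) dy).
An antiderivative is F(y) = (9*y**2 - 6*y + 2)*exp(3*y)/27.
Then F(2) - F(0) = (26*exp(6)/27) - (2/27) = -2/27 + 26*exp(6)/27.

-2/27 + 26*exp(6)/27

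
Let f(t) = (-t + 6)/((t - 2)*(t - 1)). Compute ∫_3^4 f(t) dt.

Factor the denominator: t**2 - 3*t + 2 = (t - 1)(t - 2).
Partial fractions: (-t + 6)/((t - 2)*(t - 1)) = -5/(t - 1) + 4/(t - 2).
An antiderivative is F(t) = 4*log(t - 2) - 5*log(t - 1).
Then F(4) - F(3) = (-5*log(3) + 4*log(2)) - (-log(32)) = -5*log(3) + 9*log(2).

-5*log(3) + 9*log(2)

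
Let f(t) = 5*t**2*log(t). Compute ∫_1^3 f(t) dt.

-130/9 + 45*log(3)

Integrate by parts once (u = ln t, dv = 5*t**2 dt).
An antiderivative is F(t) = 5*t**3*(3*log(t) - 1)/9.
Then F(3) - F(1) = (-15 + 45*log(3)) - (-5/9) = -130/9 + 45*log(3).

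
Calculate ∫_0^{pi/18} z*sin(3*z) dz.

Integrate by parts once (u = z, dv = sin(3*z) dz).
An antiderivative is F(z) = -z*cos(3*z)/3 + sin(3*z)/9.
Then F(pi/18) - F(0) = (-sqrt(3)*pi/108 + 1/18) - (0) = -sqrt(3)*pi/108 + 1/18.

-sqrt(3)*pi/108 + 1/18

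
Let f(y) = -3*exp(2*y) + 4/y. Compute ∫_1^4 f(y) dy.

-3*exp(8)/2 + 8*log(2) + 3*exp(2)/2

An antiderivative is F(y) = -3*exp(2*y)/2 + 4*log(y).
Then F(4) - F(1) = (-3*exp(8)/2 + 8*log(2)) - (-3*exp(2)/2) = -3*exp(8)/2 + 8*log(2) + 3*exp(2)/2.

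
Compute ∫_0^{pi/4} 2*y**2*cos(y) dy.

sqrt(2)*(-32 + pi**2 + 8*pi)/16

Integrate by parts twice (u = y^2, dv = 2*cos(y) dy).
An antiderivative is F(y) = 2*y**2*sin(y) + 4*y*cos(y) - 4*sin(y).
Then F(pi/4) - F(0) = (sqrt(2)*(-32 + pi**2 + 8*pi)/16) - (0) = sqrt(2)*(-32 + pi**2 + 8*pi)/16.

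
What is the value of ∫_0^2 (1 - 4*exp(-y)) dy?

-2 + 4*exp(-2)

An antiderivative is F(y) = y + 4*exp(-y).
Then F(2) - F(0) = (4*exp(-2) + 2) - (4) = -2 + 4*exp(-2).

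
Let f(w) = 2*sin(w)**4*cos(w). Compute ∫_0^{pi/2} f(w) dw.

Let u = sin(w), so du = cos(w) dw. When w = 0, u = 0; when w = pi/2, u = 1.
The integral becomes 2·∫ u**4 du from 0 to 1, with antiderivative 2*u**5/5.
Back in w: F(w) = 2*sin(w)**5/5.
Then F(pi/2) - F(0) = (2/5) - (0) = 2/5.

2/5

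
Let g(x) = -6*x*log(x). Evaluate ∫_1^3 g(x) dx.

Integrate by parts once (u = ln x, dv = -6*x dx).
An antiderivative is F(x) = -3*x**2*(2*log(x) - 1)/2.
Then F(3) - F(1) = (27/2 - 27*log(3)) - (3/2) = 12 - 27*log(3).

12 - 27*log(3)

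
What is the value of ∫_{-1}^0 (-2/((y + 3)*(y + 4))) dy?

Factor the denominator: y**2 + 7*y + 12 = (y + 4)(y + 3).
Partial fractions: -2/((y + 3)*(y + 4)) = 2/(y + 4) - 2/(y + 3).
An antiderivative is F(y) = -2*log(y + 3) + 2*log(y + 4).
Then F(0) - F(-1) = (log(16/9)) - (log(9/4)) = log(64/81).

log(64/81)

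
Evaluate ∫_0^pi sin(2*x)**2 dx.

pi/2

Use the identity sin^2(2*x) = (1 - cos(4*x))/2.
An antiderivative is F(x) = x/2 - sin(4*x)/8.
Then F(pi) - F(0) = (pi/2) - (0) = pi/2.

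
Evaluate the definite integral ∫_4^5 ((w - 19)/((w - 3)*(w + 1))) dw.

-5*log(5) + log(2) + 5*log(3)

Factor the denominator: w**2 - 2*w - 3 = (w + 1)(w - 3).
Partial fractions: (w - 19)/((w - 3)*(w + 1)) = 5/(w + 1) - 4/(w - 3).
An antiderivative is F(w) = -4*log(w - 3) + 5*log(w + 1).
Then F(5) - F(4) = (log(2) + 5*log(3)) - (5*log(5)) = -5*log(5) + log(2) + 5*log(3).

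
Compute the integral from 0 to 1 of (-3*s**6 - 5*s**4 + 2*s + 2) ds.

By the power rule, an antiderivative is F(s) = -3*s**7/7 - s**5 + s**2 + 2*s.
Then F(1) - F(0) = (11/7) - (0) = 11/7.

11/7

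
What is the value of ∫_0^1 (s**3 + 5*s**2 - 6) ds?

-49/12

By the power rule, an antiderivative is F(s) = s**4/4 + 5*s**3/3 - 6*s.
Then F(1) - F(0) = (-49/12) - (0) = -49/12.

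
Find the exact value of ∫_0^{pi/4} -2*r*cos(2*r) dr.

1/2 - pi/4

Integrate by parts once (u = r, dv = -2*cos(2*r) dr).
An antiderivative is F(r) = -r*sin(2*r) - cos(2*r)/2.
Then F(pi/4) - F(0) = (-pi/4) - (-1/2) = 1/2 - pi/4.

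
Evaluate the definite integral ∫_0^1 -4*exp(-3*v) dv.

An antiderivative is F(v) = 4*exp(-3*v)/3.
Then F(1) - F(0) = (4*exp(-3)/3) - (4/3) = -4/3 + 4*exp(-3)/3.

-4/3 + 4*exp(-3)/3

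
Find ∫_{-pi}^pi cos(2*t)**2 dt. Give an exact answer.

pi

Use the identity cos^2(2*t) = (1 + cos(4*t))/2.
An antiderivative is F(t) = t/2 + sin(4*t)/8.
Then F(pi) - F(-pi) = (pi/2) - (-pi/2) = pi.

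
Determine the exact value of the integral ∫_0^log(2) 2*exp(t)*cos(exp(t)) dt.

-2*sin(1) + 2*sin(2)

Let u = exp(t), so du = exp(t) dt. When t = 0, u = 1; when t = log(2), u = 2.
The integral becomes 2·∫ cos(u) du from 1 to 2, with antiderivative 2*sin(u).
Back in t: F(t) = 2*sin(exp(t)).
Then F(log(2)) - F(0) = (2*sin(2)) - (2*sin(1)) = -2*sin(1) + 2*sin(2).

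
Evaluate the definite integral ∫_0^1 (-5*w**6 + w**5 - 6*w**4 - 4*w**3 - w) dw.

By the power rule, an antiderivative is F(w) = -5*w**7/7 + w**6/6 - 6*w**5/5 - w**4 - w**2/2.
Then F(1) - F(0) = (-341/105) - (0) = -341/105.

-341/105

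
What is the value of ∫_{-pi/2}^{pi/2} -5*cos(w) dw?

-10

An antiderivative is F(w) = -5*sin(w).
Then F(pi/2) - F(-pi/2) = (-5) - (5) = -10.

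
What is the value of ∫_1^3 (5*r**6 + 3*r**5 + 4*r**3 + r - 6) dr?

By the power rule, an antiderivative is F(r) = 5*r**7/7 + r**6/2 + r**4 + r**2/2 - 6*r.
Then F(3) - F(1) = (13959/7) - (-23/7) = 13982/7.

13982/7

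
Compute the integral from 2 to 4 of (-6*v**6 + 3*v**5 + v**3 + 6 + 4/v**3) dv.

By the power rule, an antiderivative is F(v) = -6*v**7/7 + v**6/2 + v**4/4 + 6*v - 2/v**2.
Then F(4) - F(2) = (-666823/56) - (-871/14) = -663339/56.

-663339/56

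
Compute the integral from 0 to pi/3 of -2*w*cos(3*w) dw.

Integrate by parts once (u = w, dv = -2*cos(3*w) dw).
An antiderivative is F(w) = -2*w*sin(3*w)/3 - 2*cos(3*w)/9.
Then F(pi/3) - F(0) = (2/9) - (-2/9) = 4/9.

4/9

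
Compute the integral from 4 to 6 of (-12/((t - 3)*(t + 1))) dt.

Factor the denominator: t**2 - 2*t - 3 = (t + 1)(t - 3).
Partial fractions: -12/((t - 3)*(t + 1)) = 3/(t + 1) - 3/(t - 3).
An antiderivative is F(t) = -3*log(t - 3) + 3*log(t + 1).
Then F(6) - F(4) = (-3*log(3) + 3*log(7)) - (3*log(5)) = -3*log(5) - 3*log(3) + 3*log(7).

-3*log(5) - 3*log(3) + 3*log(7)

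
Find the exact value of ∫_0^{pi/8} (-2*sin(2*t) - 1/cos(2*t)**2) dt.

-3/2 + sqrt(2)/2

An antiderivative is F(t) = cos(2*t) - tan(2*t)/2.
Then F(pi/8) - F(0) = (-1/2 + sqrt(2)/2) - (1) = -3/2 + sqrt(2)/2.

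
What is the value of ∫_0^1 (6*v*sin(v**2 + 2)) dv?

Let u = v**2 + 2, so du = 2*v dv. When v = 0, u = 2; when v = 1, u = 3.
The integral becomes 3·∫ sin(u) du from 2 to 3, with antiderivative -3*cos(u).
Back in v: F(v) = -3*cos(v**2 + 2).
Then F(1) - F(0) = (-3*cos(3)) - (-3*cos(2)) = 3*cos(2) - 3*cos(3).

3*cos(2) - 3*cos(3)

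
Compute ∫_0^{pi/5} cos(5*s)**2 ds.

pi/10

Use the identity cos^2(5*s) = (1 + cos(10*s))/2.
An antiderivative is F(s) = s/2 + sin(10*s)/20.
Then F(pi/5) - F(0) = (pi/10) - (0) = pi/10.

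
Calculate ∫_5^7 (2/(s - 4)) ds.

An antiderivative is F(s) = 2*log(s - 4).
Then F(7) - F(5) = (log(9)) - (0) = log(9).

log(9)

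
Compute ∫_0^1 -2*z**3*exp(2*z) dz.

-exp(2)/4 - 3/4

Integrate by parts 3 times (u = z^3, dv = -2*exp(2*z) dz).
An antiderivative is F(z) = (-4*z**3 + 6*z**2 - 6*z + 3)*exp(2*z)/4.
Then F(1) - F(0) = (-exp(2)/4) - (3/4) = -exp(2)/4 - 3/4.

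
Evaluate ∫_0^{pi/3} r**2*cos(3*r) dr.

Integrate by parts twice (u = r^2, dv = cos(3*r) dr).
An antiderivative is F(r) = r**2*sin(3*r)/3 + 2*r*cos(3*r)/9 - 2*sin(3*r)/27.
Then F(pi/3) - F(0) = (-2*pi/27) - (0) = -2*pi/27.

-2*pi/27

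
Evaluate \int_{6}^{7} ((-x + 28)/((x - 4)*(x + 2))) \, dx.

-6*log(3) + 11*log(2)

Factor the denominator: x**2 - 2*x - 8 = (x + 2)(x - 4).
Partial fractions: (-x + 28)/((x - 4)*(x + 2)) = -5/(x + 2) + 4/(x - 4).
An antiderivative is F(x) = 4*log(x - 4) - 5*log(x + 2).
Then F(7) - F(6) = (-6*log(3)) - (-11*log(2)) = -6*log(3) + 11*log(2).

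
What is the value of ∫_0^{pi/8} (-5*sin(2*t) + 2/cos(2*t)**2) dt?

-3/2 + 5*sqrt(2)/4

An antiderivative is F(t) = 5*cos(2*t)/2 + tan(2*t).
Then F(pi/8) - F(0) = (1 + 5*sqrt(2)/4) - (5/2) = -3/2 + 5*sqrt(2)/4.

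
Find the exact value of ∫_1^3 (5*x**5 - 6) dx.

1784/3

By the power rule, an antiderivative is F(x) = 5*x**6/6 - 6*x.
Then F(3) - F(1) = (1179/2) - (-31/6) = 1784/3.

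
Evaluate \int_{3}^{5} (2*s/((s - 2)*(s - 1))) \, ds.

Factor the denominator: s**2 - 3*s + 2 = (s - 1)(s - 2).
Partial fractions: 2*s/((s - 2)*(s - 1)) = -2/(s - 1) + 4/(s - 2).
An antiderivative is F(s) = 4*log(s - 2) - 2*log(s - 1).
Then F(5) - F(3) = (log(81/16)) - (-log(4)) = log(81/4).

log(81/4)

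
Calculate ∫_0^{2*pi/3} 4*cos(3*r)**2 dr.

4*pi/3

Use the identity cos^2(3*r) = (1 + cos(6*r))/2.
An antiderivative is F(r) = 2*r + sin(6*r)/3.
Then F(2*pi/3) - F(0) = (4*pi/3) - (0) = 4*pi/3.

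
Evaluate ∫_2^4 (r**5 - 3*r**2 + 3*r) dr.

By the power rule, an antiderivative is F(r) = r**6/6 - r**3 + 3*r**2/2.
Then F(4) - F(2) = (1928/3) - (26/3) = 634.

634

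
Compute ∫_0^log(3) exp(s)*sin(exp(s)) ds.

cos(1) - cos(3)

Let u = exp(s), so du = exp(s) ds. When s = 0, u = 1; when s = log(3), u = 3.
The integral becomes ∫ sin(u) du from 1 to 3, with antiderivative -cos(u).
Back in s: F(s) = -cos(exp(s)).
Then F(log(3)) - F(0) = (-cos(3)) - (-cos(1)) = cos(1) - cos(3).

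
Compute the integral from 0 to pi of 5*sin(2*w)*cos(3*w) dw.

Use the identity sin(2*w)cos(3*w) = [sin(5*w) + sin(-w)]/2.
An antiderivative is F(w) = 5*cos(w)/2 - cos(5*w)/2.
Then F(pi) - F(0) = (-2) - (2) = -4.

-4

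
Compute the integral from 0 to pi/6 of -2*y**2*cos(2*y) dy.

Integrate by parts twice (u = y^2, dv = -2*cos(2*y) dy).
An antiderivative is F(y) = -y**2*sin(2*y) - y*cos(2*y) + sin(2*y)/2.
Then F(pi/6) - F(0) = (-pi/12 - sqrt(3)*pi**2/72 + sqrt(3)/4) - (0) = -pi/12 - sqrt(3)*pi**2/72 + sqrt(3)/4.

-pi/12 - sqrt(3)*pi**2/72 + sqrt(3)/4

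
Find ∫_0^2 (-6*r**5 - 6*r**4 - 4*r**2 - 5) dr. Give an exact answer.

By the power rule, an antiderivative is F(r) = -r**6 - 6*r**5/5 - 4*r**3/3 - 5*r.
Then F(2) - F(0) = (-1846/15) - (0) = -1846/15.

-1846/15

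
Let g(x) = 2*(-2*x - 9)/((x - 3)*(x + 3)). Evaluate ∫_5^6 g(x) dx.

log(4/27)

Factor the denominator: x**2 - 9 = (x + 3)(x - 3).
Partial fractions: 2*(-2*x - 9)/((x - 3)*(x + 3)) = 1/(x + 3) - 5/(x - 3).
An antiderivative is F(x) = -5*log(x - 3) + log(x + 3).
Then F(6) - F(5) = (-log(27)) - (-log(4)) = log(4/27).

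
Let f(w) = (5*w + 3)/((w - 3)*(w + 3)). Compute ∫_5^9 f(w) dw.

Factor the denominator: w**2 - 9 = (w + 3)(w - 3).
Partial fractions: (5*w + 3)/((w - 3)*(w + 3)) = 2/(w + 3) + 3/(w - 3).
An antiderivative is F(w) = 3*log(w - 3) + 2*log(w + 3).
Then F(9) - F(5) = (7*log(2) + 5*log(3)) - (9*log(2)) = -2*log(2) + 5*log(3).

-2*log(2) + 5*log(3)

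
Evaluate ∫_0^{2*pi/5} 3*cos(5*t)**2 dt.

3*pi/5

Use the identity cos^2(5*t) = (1 + cos(10*t))/2.
An antiderivative is F(t) = 3*t/2 + 3*sin(10*t)/20.
Then F(2*pi/5) - F(0) = (3*pi/5) - (0) = 3*pi/5.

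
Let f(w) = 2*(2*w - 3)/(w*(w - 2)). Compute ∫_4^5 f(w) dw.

Factor the denominator: w**2 - 2*w = w(w - 2).
Partial fractions: 2*(2*w - 3)/(w*(w - 2)) = 3/w + 1/(w - 2).
An antiderivative is F(w) = 3*log(w) + log(w - 2).
Then F(5) - F(4) = (log(3) + 3*log(5)) - (7*log(2)) = -7*log(2) + log(3) + 3*log(5).

-7*log(2) + log(3) + 3*log(5)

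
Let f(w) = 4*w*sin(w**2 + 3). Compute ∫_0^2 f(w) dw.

2*cos(3) - 2*cos(7)

Let u = w**2 + 3, so du = 2*w dw. When w = 0, u = 3; when w = 2, u = 7.
The integral becomes 2·∫ sin(u) du from 3 to 7, with antiderivative -2*cos(u).
Back in w: F(w) = -2*cos(w**2 + 3).
Then F(2) - F(0) = (-2*cos(7)) - (-2*cos(3)) = 2*cos(3) - 2*cos(7).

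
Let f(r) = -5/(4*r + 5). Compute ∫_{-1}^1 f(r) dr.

-5*log(3)/2

An antiderivative is F(r) = -5*log(4*r + 5)/4.
Then F(1) - F(-1) = (-5*log(3)/2) - (0) = -5*log(3)/2.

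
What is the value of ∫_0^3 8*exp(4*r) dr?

Let u = 4*r, so du = 4 dr. When r = 0, u = 0; when r = 3, u = 12.
The integral becomes 2·∫ exp(u) du from 0 to 12, with antiderivative 2*exp(u).
Back in r: F(r) = 2*exp(4*r).
Then F(3) - F(0) = (2*exp(12)) - (2) = -2 + 2*exp(12).

-2 + 2*exp(12)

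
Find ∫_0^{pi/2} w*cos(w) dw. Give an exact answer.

Integrate by parts once (u = w, dv = cos(w) dw).
An antiderivative is F(w) = w*sin(w) + cos(w).
Then F(pi/2) - F(0) = (pi/2) - (1) = -1 + pi/2.

-1 + pi/2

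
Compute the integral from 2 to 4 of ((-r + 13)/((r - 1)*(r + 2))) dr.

log(32/3)

Factor the denominator: r**2 + r - 2 = (r + 2)(r - 1).
Partial fractions: (-r + 13)/((r - 1)*(r + 2)) = -5/(r + 2) + 4/(r - 1).
An antiderivative is F(r) = 4*log(r - 1) - 5*log(r + 2).
Then F(4) - F(2) = (-log(96)) - (-10*log(2)) = log(32/3).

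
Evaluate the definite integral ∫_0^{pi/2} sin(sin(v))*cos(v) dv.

1 - cos(1)

Let u = sin(v), so du = cos(v) dv. When v = 0, u = 0; when v = pi/2, u = 1.
The integral becomes ∫ sin(u) du from 0 to 1, with antiderivative -cos(u).
Back in v: F(v) = -cos(sin(v)).
Then F(pi/2) - F(0) = (-cos(1)) - (-1) = 1 - cos(1).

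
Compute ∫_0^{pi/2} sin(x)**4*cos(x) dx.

Let u = sin(x), so du = cos(x) dx. When x = 0, u = 0; when x = pi/2, u = 1.
The integral becomes ∫ u**4 du from 0 to 1, with antiderivative u**5/5.
Back in x: F(x) = sin(x)**5/5.
Then F(pi/2) - F(0) = (1/5) - (0) = 1/5.

1/5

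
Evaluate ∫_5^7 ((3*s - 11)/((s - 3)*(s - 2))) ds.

Factor the denominator: s**2 - 5*s + 6 = (s - 2)(s - 3).
Partial fractions: (3*s - 11)/((s - 3)*(s - 2)) = 5/(s - 2) - 2/(s - 3).
An antiderivative is F(s) = -2*log(s - 3) + 5*log(s - 2).
Then F(7) - F(5) = (-4*log(2) + 5*log(5)) - (-2*log(2) + 5*log(3)) = -5*log(3) - 2*log(2) + 5*log(5).

-5*log(3) - 2*log(2) + 5*log(5)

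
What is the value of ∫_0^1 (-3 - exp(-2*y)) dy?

-7/2 + exp(-2)/2

An antiderivative is F(y) = -3*y + exp(-2*y)/2.
Then F(1) - F(0) = (-3 + exp(-2)/2) - (1/2) = -7/2 + exp(-2)/2.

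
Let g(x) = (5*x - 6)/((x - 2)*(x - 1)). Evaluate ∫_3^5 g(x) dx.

Factor the denominator: x**2 - 3*x + 2 = (x - 1)(x - 2).
Partial fractions: (5*x - 6)/((x - 2)*(x - 1)) = 1/(x - 1) + 4/(x - 2).
An antiderivative is F(x) = 4*log(x - 2) + log(x - 1).
Then F(5) - F(3) = (2*log(2) + 4*log(3)) - (log(2)) = log(2) + 4*log(3).

log(2) + 4*log(3)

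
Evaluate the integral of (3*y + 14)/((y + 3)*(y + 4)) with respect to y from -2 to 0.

-2*log(2) + 5*log(3)

Factor the denominator: y**2 + 7*y + 12 = (y + 4)(y + 3).
Partial fractions: (3*y + 14)/((y + 3)*(y + 4)) = -2/(y + 4) + 5/(y + 3).
An antiderivative is F(y) = 5*log(y + 3) - 2*log(y + 4).
Then F(0) - F(-2) = (-4*log(2) + 5*log(3)) - (-log(4)) = -2*log(2) + 5*log(3).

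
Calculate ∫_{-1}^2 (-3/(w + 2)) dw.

An antiderivative is F(w) = -3*log(w + 2).
Then F(2) - F(-1) = (-log(64)) - (0) = -log(64).

-log(64)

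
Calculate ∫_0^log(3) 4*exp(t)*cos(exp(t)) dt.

Let u = exp(t), so du = exp(t) dt. When t = 0, u = 1; when t = log(3), u = 3.
The integral becomes 4·∫ cos(u) du from 1 to 3, with antiderivative 4*sin(u).
Back in t: F(t) = 4*sin(exp(t)).
Then F(log(3)) - F(0) = (4*sin(3)) - (4*sin(1)) = -4*sin(1) + 4*sin(3).

-4*sin(1) + 4*sin(3)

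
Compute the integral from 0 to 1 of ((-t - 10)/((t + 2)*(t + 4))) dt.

-4*log(3) - 2*log(2) + 3*log(5)

Factor the denominator: t**2 + 6*t + 8 = (t + 4)(t + 2).
Partial fractions: (-t - 10)/((t + 2)*(t + 4)) = 3/(t + 4) - 4/(t + 2).
An antiderivative is F(t) = -4*log(t + 2) + 3*log(t + 4).
Then F(1) - F(0) = (-4*log(3) + 3*log(5)) - (log(4)) = -4*log(3) - 2*log(2) + 3*log(5).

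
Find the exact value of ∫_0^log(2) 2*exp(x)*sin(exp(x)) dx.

Let u = exp(x), so du = exp(x) dx. When x = 0, u = 1; when x = log(2), u = 2.
The integral becomes 2·∫ sin(u) du from 1 to 2, with antiderivative -2*cos(u).
Back in x: F(x) = -2*cos(exp(x)).
Then F(log(2)) - F(0) = (-2*cos(2)) - (-2*cos(1)) = -2*cos(2) + 2*cos(1).

-2*cos(2) + 2*cos(1)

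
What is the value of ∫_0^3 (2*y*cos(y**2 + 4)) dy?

sin(13) - sin(4)

Let u = y**2 + 4, so du = 2*y dy. When y = 0, u = 4; when y = 3, u = 13.
The integral becomes ∫ cos(u) du from 4 to 13, with antiderivative sin(u).
Back in y: F(y) = sin(y**2 + 4).
Then F(3) - F(0) = (sin(13)) - (sin(4)) = sin(13) - sin(4).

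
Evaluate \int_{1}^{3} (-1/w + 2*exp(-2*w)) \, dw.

An antiderivative is F(w) = -log(w) - exp(-2*w).
Then F(3) - F(1) = (-log(3) - exp(-6)) - (-exp(-2)) = -log(3) - exp(-6) + exp(-2).

-log(3) - exp(-6) + exp(-2)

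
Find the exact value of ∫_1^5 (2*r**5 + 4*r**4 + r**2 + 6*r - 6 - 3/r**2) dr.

116912/15

By the power rule, an antiderivative is F(r) = r**6/3 + 4*r**5/5 + r**3/3 + 3*r**2 - 6*r + 3/r.
Then F(5) - F(1) = (38978/5) - (22/15) = 116912/15.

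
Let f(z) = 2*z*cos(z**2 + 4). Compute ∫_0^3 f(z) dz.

Let u = z**2 + 4, so du = 2*z dz. When z = 0, u = 4; when z = 3, u = 13.
The integral becomes ∫ cos(u) du from 4 to 13, with antiderivative sin(u).
Back in z: F(z) = sin(z**2 + 4).
Then F(3) - F(0) = (sin(13)) - (sin(4)) = sin(13) - sin(4).

sin(13) - sin(4)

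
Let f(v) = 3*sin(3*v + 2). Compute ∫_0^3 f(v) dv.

Let u = 3*v + 2, so du = 3 dv. When v = 0, u = 2; when v = 3, u = 11.
The integral becomes ∫ sin(u) du from 2 to 11, with antiderivative -cos(u).
Back in v: F(v) = -cos(3*v + 2).
Then F(3) - F(0) = (-cos(11)) - (-cos(2)) = cos(2) - cos(11).

cos(2) - cos(11)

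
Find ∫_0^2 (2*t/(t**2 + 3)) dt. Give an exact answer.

Let u = t**2 + 3, so du = 2*t dt. When t = 0, u = 3; when t = 2, u = 7.
The integral becomes ∫ 1/u du from 3 to 7, with antiderivative log(u).
Back in t: F(t) = log(t**2 + 3).
Then F(2) - F(0) = (log(7)) - (log(3)) = log(7/3).

log(7/3)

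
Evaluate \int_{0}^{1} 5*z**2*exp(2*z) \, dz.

-5/4 + 5*exp(2)/4

Integrate by parts twice (u = z^2, dv = 5*exp(2*z) dz).
An antiderivative is F(z) = (10*z**2 - 10*z + 5)*exp(2*z)/4.
Then F(1) - F(0) = (5*exp(2)/4) - (5/4) = -5/4 + 5*exp(2)/4.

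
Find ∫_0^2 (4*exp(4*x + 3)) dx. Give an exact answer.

Let u = 4*x + 3, so du = 4 dx. When x = 0, u = 3; when x = 2, u = 11.
The integral becomes ∫ exp(u) du from 3 to 11, with antiderivative exp(u).
Back in x: F(x) = exp(4*x + 3).
Then F(2) - F(0) = (exp(11)) - (exp(3)) = -exp(3) + exp(11).

-exp(3) + exp(11)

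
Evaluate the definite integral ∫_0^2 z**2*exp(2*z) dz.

-1/4 + 5*exp(4)/4

Integrate by parts twice (u = z^2, dv = exp(2*z) dz).
An antiderivative is F(z) = (2*z**2 - 2*z + 1)*exp(2*z)/4.
Then F(2) - F(0) = (5*exp(4)/4) - (1/4) = -1/4 + 5*exp(4)/4.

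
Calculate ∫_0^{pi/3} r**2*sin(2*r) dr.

Integrate by parts twice (u = r^2, dv = sin(2*r) dr).
An antiderivative is F(r) = -r**2*cos(2*r)/2 + r*sin(2*r)/2 + cos(2*r)/4.
Then F(pi/3) - F(0) = (-1/8 + pi**2/36 + sqrt(3)*pi/12) - (1/4) = -3/8 + pi**2/36 + sqrt(3)*pi/12.

-3/8 + pi**2/36 + sqrt(3)*pi/12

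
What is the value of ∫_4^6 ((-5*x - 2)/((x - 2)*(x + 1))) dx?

Factor the denominator: x**2 - x - 2 = (x + 1)(x - 2).
Partial fractions: (-5*x - 2)/((x - 2)*(x + 1)) = -1/(x + 1) - 4/(x - 2).
An antiderivative is F(x) = -4*log(x - 2) - log(x + 1).
Then F(6) - F(4) = (-8*log(2) - log(7)) - (-log(80)) = -4*log(2) - log(7) + log(5).

-4*log(2) - log(7) + log(5)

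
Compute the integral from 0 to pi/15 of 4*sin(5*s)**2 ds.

-sqrt(3)/10 + 2*pi/15

Use the identity sin^2(5*s) = (1 - cos(10*s))/2.
An antiderivative is F(s) = 2*s - sin(10*s)/5.
Then F(pi/15) - F(0) = (-sqrt(3)/10 + 2*pi/15) - (0) = -sqrt(3)/10 + 2*pi/15.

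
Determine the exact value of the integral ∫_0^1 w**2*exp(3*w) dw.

Integrate by parts twice (u = w^2, dv = exp(3*w) dw).
An antiderivative is F(w) = (9*w**2 - 6*w + 2)*exp(3*w)/27.
Then F(1) - F(0) = (5*exp(3)/27) - (2/27) = -2/27 + 5*exp(3)/27.

-2/27 + 5*exp(3)/27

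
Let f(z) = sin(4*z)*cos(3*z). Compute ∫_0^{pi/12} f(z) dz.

-3*sqrt(6)/28 - sqrt(2)/7 + 4/7

Use the identity sin(4*z)cos(3*z) = [sin(7*z) + sin(z)]/2.
An antiderivative is F(z) = -cos(z)/2 - cos(7*z)/14.
Then F(pi/12) - F(0) = (-3*sqrt(6)/28 - sqrt(2)/7) - (-4/7) = -3*sqrt(6)/28 - sqrt(2)/7 + 4/7.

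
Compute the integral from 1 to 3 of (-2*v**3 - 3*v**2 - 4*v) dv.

By the power rule, an antiderivative is F(v) = -v**4/2 - v**3 - 2*v**2.
Then F(3) - F(1) = (-171/2) - (-7/2) = -82.

-82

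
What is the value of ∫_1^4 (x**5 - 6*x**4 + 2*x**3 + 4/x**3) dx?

-16629/40

By the power rule, an antiderivative is F(x) = x**6/6 - 6*x**5/5 + x**4/2 - 2/x**2.
Then F(4) - F(1) = (-50191/120) - (-38/15) = -16629/40.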